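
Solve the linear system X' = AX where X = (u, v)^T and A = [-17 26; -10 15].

u(t) = 2C_1e^(-t)sin(2t) + 3C_1e^(-t)cos(2t) + 3C_2e^(-t)sin(2t) - 2C_2e^(-t)cos(2t), v(t) = C_1e^(-t)sin(2t) + 2C_1e^(-t)cos(2t) + 2C_2e^(-t)sin(2t) - C_2e^(-t)cos(2t)

Coefficient matrix A = [[-17, 26], [-10, 15]].
Characteristic polynomial det(A - λI) = λ^2 + 2λ + 5 = 0.
Eigenvalues λ = -1 ± 2i (complex conjugate pair).
For λ=-1+2i: an eigenvector is (3,2) - i(2,1) = (3 - 2i, 2 - i).
A real fundamental pair from Re and Im of e^((-1+2i)t)v: X_1 = e^(-t)(cos(2t)·(3,2) + sin(2t)·(2,1)), X_2 = e^(-t)(sin(2t)·(3,2) - cos(2t)·(2,1)).
General solution: C_1X_1 + C_2X_2.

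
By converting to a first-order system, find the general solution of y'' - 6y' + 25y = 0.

y(t) = C_1e^(3t)cos(4t) + C_2e^(3t)sin(4t)

Let x_1 = y, x_2 = y'. Then x_1' = x_2 and x_2' = -25x_1 + 6x_2.
A = [[0,1],[-25,6]]; det(A-λI) = λ^2 - 6λ + 25.
Eigenvalues λ = 3 ± 4i.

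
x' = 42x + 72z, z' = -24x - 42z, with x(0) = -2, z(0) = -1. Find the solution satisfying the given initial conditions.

x(t) = -14e^(6t) + 12e^(-6t), z(t) = 7e^(6t) - 8e^(-6t)

Coefficient matrix A = [[42, 72], [-24, -42]].
Characteristic polynomial det(A - λI) = λ^2 - 36 = 0.
Eigenvalues λ = 6, -6.
For λ=6: (A-λI) row 1 is [36, 72], so an eigenvector is (2, -1).
For λ=-6: (A-λI) row 1 is [48, 72], so an eigenvector is (-3, 2).
General solution: K_1e^(6t)(2,-1) + K_2e^(-6t)(-3,2).
Applying x(0)=-2, z(0)=-1 gives K_1=-7, K_2=-4.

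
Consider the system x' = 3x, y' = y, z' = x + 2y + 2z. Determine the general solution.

Coefficient matrix A = [[3, 0, 0], [0, 1, 0], [1, 2, 2]].
det(A - λI) = 0 gives eigenvalues λ = 3, 1, 2.
For λ=3: eigenvector (1,0,1).
For λ=1: eigenvector (0,1,-2).
For λ=2: eigenvector (0,0,-1).
General solution: C_1e^(3t)(1,0,1) + C_2e^(t)(0,1,-2) + C_3e^(2t)(0,0,-1).

x(t) = C_1e^(3t), y(t) = C_2e^(t), z(t) = C_1e^(3t) - 2C_2e^(t) - C_3e^(2t)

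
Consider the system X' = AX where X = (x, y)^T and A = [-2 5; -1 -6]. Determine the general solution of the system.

Coefficient matrix A = [[-2, 5], [-1, -6]].
Characteristic polynomial det(A - λI) = λ^2 + 8λ + 17 = 0.
Eigenvalues λ = -4 ± i (complex conjugate pair).
For λ=-4+i: an eigenvector is (-2,1) - i(1,0) = (-2 - i, 1).
A real fundamental pair from Re and Im of e^((-4+i)t)v: X_1 = e^(-4t)(cos(t)·(-2,1) + sin(t)·(1,0)), X_2 = e^(-4t)(sin(t)·(-2,1) - cos(t)·(1,0)).
General solution: K_1X_1 + K_2X_2.

x(t) = K_1e^(-4t)sin(t) - 2K_1e^(-4t)cos(t) - 2K_2e^(-4t)sin(t) - K_2e^(-4t)cos(t), y(t) = K_1e^(-4t)cos(t) + K_2e^(-4t)sin(t)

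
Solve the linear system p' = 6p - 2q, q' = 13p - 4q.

p(t) = K_1e^(t)sin(t) + K_1e^(t)cos(t) + K_2e^(t)sin(t) - K_2e^(t)cos(t), q(t) = 3K_1e^(t)sin(t) + 2K_1e^(t)cos(t) + 2K_2e^(t)sin(t) - 3K_2e^(t)cos(t)

Coefficient matrix A = [[6, -2], [13, -4]].
Characteristic polynomial det(A - λI) = λ^2 - 2λ + 2 = 0.
Eigenvalues λ = 1 ± i (complex conjugate pair).
For λ=1+i: an eigenvector is (1,2) - i(1,3) = (1 - i, 2 - 3i).
A real fundamental pair from Re and Im of e^((1+i)t)v: X_1 = e^(t)(cos(t)·(1,2) + sin(t)·(1,3)), X_2 = e^(t)(sin(t)·(1,2) - cos(t)·(1,3)).
General solution: K_1X_1 + K_2X_2.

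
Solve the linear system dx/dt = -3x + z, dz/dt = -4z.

x(t) = K_1e^(-4t) - K_2e^(-3t), z(t) = -K_1e^(-4t)

Coefficient matrix A = [[-3, 1], [0, -4]].
Characteristic polynomial det(A - λI) = λ^2 + 7λ + 12 = 0.
Eigenvalues λ = -4, -3.
For λ=-4: (A-λI) row 1 is [1, 1], so an eigenvector is (1, -1).
For λ=-3: (A-λI) row 1 is [0, 1], so an eigenvector is (-1, 0).
General solution: K_1e^(-4t)(1,-1) + K_2e^(-3t)(-1,0).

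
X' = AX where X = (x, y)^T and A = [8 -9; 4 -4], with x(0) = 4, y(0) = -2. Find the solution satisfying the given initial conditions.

Coefficient matrix A = [[8, -9], [4, -4]].
Characteristic polynomial det(A - λI) = λ^2 - 4λ + 4 = 0.
Single eigenvalue λ = 2 with algebraic multiplicity 2.
Eigenvector v = (3,2); generalized eigenvector w with (A-λI)w=v is (2,1).
General solution: e^(2t)[K_1·v + K_2·(t·v + w)].
Applying x(0)=4, y(0)=-2 gives K_1=-8, K_2=14.

x(t) = 42te^(2t) + 4e^(2t), y(t) = 28te^(2t) - 2e^(2t)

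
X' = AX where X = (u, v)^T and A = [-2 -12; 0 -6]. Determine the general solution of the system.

u(t) = C_1e^(-2t) - 3C_2e^(-6t), v(t) = -C_2e^(-6t)

Coefficient matrix A = [[-2, -12], [0, -6]].
Characteristic polynomial det(A - λI) = λ^2 + 8λ + 12 = 0.
Eigenvalues λ = -2, -6.
For λ=-2: (A-λI) row 1 is [0, -12], so an eigenvector is (1, 0).
For λ=-6: (A-λI) row 1 is [4, -12], so an eigenvector is (-3, -1).
General solution: C_1e^(-2t)(1,0) + C_2e^(-6t)(-3,-1).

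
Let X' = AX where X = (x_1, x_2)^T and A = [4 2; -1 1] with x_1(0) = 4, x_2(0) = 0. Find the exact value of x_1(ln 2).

A = [[4,2],[-1,1]]; eigenvalues λ = 3, 2.
Eigenvectors: (2,-1) for λ=3, (-1,1) for λ=2.
From the initial condition, c_1 = 4, c_2 = 4.
x_1(ln 2) = (4)(2^3)(2) + (4)(2^2)(-1) = 48.

48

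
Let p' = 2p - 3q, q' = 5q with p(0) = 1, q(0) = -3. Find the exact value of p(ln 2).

A = [[2,-3],[0,5]]; eigenvalues λ = 2, 5.
Eigenvectors: (1,0) for λ=2, (1,-1) for λ=5.
From the initial condition, c_1 = -2, c_2 = 3.
p(ln 2) = (-2)(2^2)(1) + (3)(2^5)(1) = 88.

88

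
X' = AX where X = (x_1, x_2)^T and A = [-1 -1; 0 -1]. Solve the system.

x_1(t) = c_1e^(-t) + c_2te^(-t) - 3c_2e^(-t), x_2(t) = -c_2e^(-t)

Coefficient matrix A = [[-1, -1], [0, -1]].
Characteristic polynomial det(A - λI) = λ^2 + 2λ + 1 = 0.
Single eigenvalue λ = -1 with algebraic multiplicity 2.
Eigenvector v = (1,0); generalized eigenvector w with (A-λI)w=v is (-3,-1).
General solution: e^(-t)[c_1·v + c_2·(t·v + w)].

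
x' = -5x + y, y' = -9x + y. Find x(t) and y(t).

Coefficient matrix A = [[-5, 1], [-9, 1]].
Characteristic polynomial det(A - λI) = λ^2 + 4λ + 4 = 0.
Single eigenvalue λ = -2 with algebraic multiplicity 2.
Eigenvector v = (1,3); generalized eigenvector w with (A-λI)w=v is (-1,-2).
General solution: e^(-2t)[c_1·v + c_2·(t·v + w)].

x(t) = c_1e^(-2t) + c_2te^(-2t) - c_2e^(-2t), y(t) = 3c_1e^(-2t) + 3c_2te^(-2t) - 2c_2e^(-2t)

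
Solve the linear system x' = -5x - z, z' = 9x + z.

x(t) = c_1e^(-2t) + c_2te^(-2t), z(t) = -3c_1e^(-2t) - 3c_2te^(-2t) - c_2e^(-2t)

Coefficient matrix A = [[-5, -1], [9, 1]].
Characteristic polynomial det(A - λI) = λ^2 + 4λ + 4 = 0.
Single eigenvalue λ = -2 with algebraic multiplicity 2.
Eigenvector v = (1,-3); generalized eigenvector w with (A-λI)w=v is (0,-1).
General solution: e^(-2t)[c_1·v + c_2·(t·v + w)].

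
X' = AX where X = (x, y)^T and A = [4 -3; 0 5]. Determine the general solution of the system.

x(t) = 3c_1e^(5t) - c_2e^(4t), y(t) = -c_1e^(5t)

Coefficient matrix A = [[4, -3], [0, 5]].
Characteristic polynomial det(A - λI) = λ^2 - 9λ + 20 = 0.
Eigenvalues λ = 5, 4.
For λ=5: (A-λI) row 1 is [-1, -3], so an eigenvector is (3, -1).
For λ=4: (A-λI) row 1 is [0, -3], so an eigenvector is (-1, 0).
General solution: c_1e^(5t)(3,-1) + c_2e^(4t)(-1,0).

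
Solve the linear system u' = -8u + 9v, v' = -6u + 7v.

u(t) = -3C_1e^(-2t) + C_2e^(t), v(t) = -2C_1e^(-2t) + C_2e^(t)

Coefficient matrix A = [[-8, 9], [-6, 7]].
Characteristic polynomial det(A - λI) = λ^2 + λ - 2 = 0.
Eigenvalues λ = -2, 1.
For λ=-2: (A-λI) row 1 is [-6, 9], so an eigenvector is (-3, -2).
For λ=1: (A-λI) row 1 is [-9, 9], so an eigenvector is (1, 1).
General solution: C_1e^(-2t)(-3,-2) + C_2e^(t)(1,1).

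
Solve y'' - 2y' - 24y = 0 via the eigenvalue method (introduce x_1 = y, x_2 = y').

y(t) = c_1e^(6t) + c_2e^(-4t)

Let x_1 = y, x_2 = y'. Then x_1' = x_2 and x_2' = 24x_1 + 2x_2.
A = [[0,1],[24,2]]; det(A-λI) = λ^2 - 2λ - 24.
Eigenvalues λ = 6, -4 with eigenvectors (1,6), (1,-4).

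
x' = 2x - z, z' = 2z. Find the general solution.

x(t) = K_1e^(2t) + K_2te^(2t) - 2K_2e^(2t), z(t) = -K_2e^(2t)

Coefficient matrix A = [[2, -1], [0, 2]].
Characteristic polynomial det(A - λI) = λ^2 - 4λ + 4 = 0.
Single eigenvalue λ = 2 with algebraic multiplicity 2.
Eigenvector v = (1,0); generalized eigenvector w with (A-λI)w=v is (-2,-1).
General solution: e^(2t)[K_1·v + K_2·(t·v + w)].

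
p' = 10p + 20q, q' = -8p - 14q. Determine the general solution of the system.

p(t) = 2C_1e^(-2t)sin(4t) - C_1e^(-2t)cos(4t) - C_2e^(-2t)sin(4t) - 2C_2e^(-2t)cos(4t), q(t) = -C_1e^(-2t)sin(4t) + C_1e^(-2t)cos(4t) + C_2e^(-2t)sin(4t) + C_2e^(-2t)cos(4t)

Coefficient matrix A = [[10, 20], [-8, -14]].
Characteristic polynomial det(A - λI) = λ^2 + 4λ + 20 = 0.
Eigenvalues λ = -2 ± 4i (complex conjugate pair).
For λ=-2+4i: an eigenvector is (-1,1) - i(2,-1) = (-1 - 2i, 1 + i).
A real fundamental pair from Re and Im of e^((-2+4i)t)v: X_1 = e^(-2t)(cos(4t)·(-1,1) + sin(4t)·(2,-1)), X_2 = e^(-2t)(sin(4t)·(-1,1) - cos(4t)·(2,-1)).
General solution: C_1X_1 + C_2X_2.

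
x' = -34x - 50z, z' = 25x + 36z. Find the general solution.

Coefficient matrix A = [[-34, -50], [25, 36]].
Characteristic polynomial det(A - λI) = λ^2 - 2λ + 26 = 0.
Eigenvalues λ = 1 ± 5i (complex conjugate pair).
For λ=1+5i: an eigenvector is (1,-1) - i(3,-2) = (1 - 3i, -1 + 2i).
A real fundamental pair from Re and Im of e^((1+5i)t)v: X_1 = e^(t)(cos(5t)·(1,-1) + sin(5t)·(3,-2)), X_2 = e^(t)(sin(5t)·(1,-1) - cos(5t)·(3,-2)).
General solution: K_1X_1 + K_2X_2.

x(t) = 3K_1e^(t)sin(5t) + K_1e^(t)cos(5t) + K_2e^(t)sin(5t) - 3K_2e^(t)cos(5t), z(t) = -2K_1e^(t)sin(5t) - K_1e^(t)cos(5t) - K_2e^(t)sin(5t) + 2K_2e^(t)cos(5t)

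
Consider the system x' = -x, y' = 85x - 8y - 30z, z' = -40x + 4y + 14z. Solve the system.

Coefficient matrix A = [[-1, 0, 0], [85, -8, -30], [-40, 4, 14]].
det(A - λI) = 0 gives eigenvalues λ = -1, 4, 2.
For λ=-1: eigenvector (1,-5,4).
For λ=4: eigenvector (0,5,-2).
For λ=2: eigenvector (0,3,-1).
General solution: K_1e^(-t)(1,-5,4) + K_2e^(4t)(0,5,-2) + K_3e^(2t)(0,3,-1).

x(t) = K_1e^(-t), y(t) = -5K_1e^(-t) + 5K_2e^(4t) + 3K_3e^(2t), z(t) = 4K_1e^(-t) - 2K_2e^(4t) - K_3e^(2t)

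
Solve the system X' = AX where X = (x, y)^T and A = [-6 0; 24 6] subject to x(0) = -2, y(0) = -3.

Coefficient matrix A = [[-6, 0], [24, 6]].
Characteristic polynomial det(A - λI) = λ^2 - 36 = 0.
Eigenvalues λ = 6, -6.
For λ=6: (A-λI) row 1 is [-12, 0], so an eigenvector is (0, 1).
For λ=-6: (A-λI) row 2 is [24, 12], so an eigenvector is (-1, 2).
General solution: c_1e^(6t)(0,1) + c_2e^(-6t)(-1,2).
Applying x(0)=-2, y(0)=-3 gives c_1=-7, c_2=2.

x(t) = -2e^(-6t), y(t) = -7e^(6t) + 4e^(-6t)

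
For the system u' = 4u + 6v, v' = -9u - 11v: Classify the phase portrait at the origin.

A = [[4,6],[-9,-11]]; det(A-λI) = λ^2 + 7λ + 10.
λ = -2, -5: both negative.

stable node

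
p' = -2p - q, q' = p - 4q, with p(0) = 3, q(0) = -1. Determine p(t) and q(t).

Coefficient matrix A = [[-2, -1], [1, -4]].
Characteristic polynomial det(A - λI) = λ^2 + 6λ + 9 = 0.
Single eigenvalue λ = -3 with algebraic multiplicity 2.
Eigenvector v = (-1,-1); generalized eigenvector w with (A-λI)w=v is (-3,-2).
General solution: e^(-3t)[c_1·v + c_2·(t·v + w)].
Applying p(0)=3, q(0)=-1 gives c_1=9, c_2=-4.

p(t) = 4te^(-3t) + 3e^(-3t), q(t) = 4te^(-3t) - e^(-3t)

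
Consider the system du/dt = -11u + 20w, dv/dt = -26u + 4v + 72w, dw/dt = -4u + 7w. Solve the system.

Coefficient matrix A = [[-11, 0, 20], [-26, 4, 72], [-4, 0, 7]].
det(A - λI) = 0 gives eigenvalues λ = -3, -1, 4.
For λ=-3: eigenvector (5,-2,2).
For λ=-1: eigenvector (2,-4,1).
For λ=4: eigenvector (0,1,0).
General solution: c_1e^(-3t)(5,-2,2) + c_2e^(-t)(2,-4,1) + c_3e^(4t)(0,1,0).

u(t) = 5c_1e^(-3t) + 2c_2e^(-t), v(t) = -2c_1e^(-3t) - 4c_2e^(-t) + c_3e^(4t), w(t) = 2c_1e^(-3t) + c_2e^(-t)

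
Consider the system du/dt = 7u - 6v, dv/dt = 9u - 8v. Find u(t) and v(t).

Coefficient matrix A = [[7, -6], [9, -8]].
Characteristic polynomial det(A - λI) = λ^2 + λ - 2 = 0.
Eigenvalues λ = 1, -2.
For λ=1: (A-λI) row 1 is [6, -6], so an eigenvector is (-1, -1).
For λ=-2: (A-λI) row 1 is [9, -6], so an eigenvector is (-2, -3).
General solution: c_1e^(t)(-1,-1) + c_2e^(-2t)(-2,-3).

u(t) = -c_1e^(t) - 2c_2e^(-2t), v(t) = -c_1e^(t) - 3c_2e^(-2t)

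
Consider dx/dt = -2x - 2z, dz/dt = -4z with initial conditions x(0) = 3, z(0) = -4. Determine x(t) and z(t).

Coefficient matrix A = [[-2, -2], [0, -4]].
Characteristic polynomial det(A - λI) = λ^2 + 6λ + 8 = 0.
Eigenvalues λ = -4, -2.
For λ=-4: (A-λI) row 1 is [2, -2], so an eigenvector is (-1, -1).
For λ=-2: (A-λI) row 1 is [0, -2], so an eigenvector is (1, 0).
General solution: C_1e^(-4t)(-1,-1) + C_2e^(-2t)(1,0).
Applying x(0)=3, z(0)=-4 gives C_1=4, C_2=7.

x(t) = 7e^(-2t) - 4e^(-4t), z(t) = -4e^(-4t)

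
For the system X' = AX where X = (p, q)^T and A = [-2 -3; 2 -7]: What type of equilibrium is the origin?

A = [[-2,-3],[2,-7]]; det(A-λI) = λ^2 + 9λ + 20.
λ = -5, -4: both negative.

stable node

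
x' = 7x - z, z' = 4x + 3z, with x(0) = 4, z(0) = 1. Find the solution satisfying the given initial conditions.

x(t) = 7te^(5t) + 4e^(5t), z(t) = 14te^(5t) + e^(5t)

Coefficient matrix A = [[7, -1], [4, 3]].
Characteristic polynomial det(A - λI) = λ^2 - 10λ + 25 = 0.
Single eigenvalue λ = 5 with algebraic multiplicity 2.
Eigenvector v = (1,2); generalized eigenvector w with (A-λI)w=v is (2,3).
General solution: e^(5t)[C_1·v + C_2·(t·v + w)].
Applying x(0)=4, z(0)=1 gives C_1=-10, C_2=7.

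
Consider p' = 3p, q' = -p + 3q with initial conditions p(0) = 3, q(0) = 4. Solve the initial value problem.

Coefficient matrix A = [[3, 0], [-1, 3]].
Characteristic polynomial det(A - λI) = λ^2 - 6λ + 9 = 0.
Single eigenvalue λ = 3 with algebraic multiplicity 2.
Eigenvector v = (0,-1); generalized eigenvector w with (A-λI)w=v is (1,-2).
General solution: e^(3t)[K_1·v + K_2·(t·v + w)].
Applying p(0)=3, q(0)=4 gives K_1=-10, K_2=3.

p(t) = 3e^(3t), q(t) = -3te^(3t) + 4e^(3t)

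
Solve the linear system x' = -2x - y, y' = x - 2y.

x(t) = K_1e^(-2t)sin(t) - K_2e^(-2t)cos(t), y(t) = -K_1e^(-2t)cos(t) - K_2e^(-2t)sin(t)

Coefficient matrix A = [[-2, -1], [1, -2]].
Characteristic polynomial det(A - λI) = λ^2 + 4λ + 5 = 0.
Eigenvalues λ = -2 ± i (complex conjugate pair).
For λ=-2+i: an eigenvector is (0,-1) - i(1,0) = (0 - i, -1).
A real fundamental pair from Re and Im of e^((-2+i)t)v: X_1 = e^(-2t)(cos(t)·(0,-1) + sin(t)·(1,0)), X_2 = e^(-2t)(sin(t)·(0,-1) - cos(t)·(1,0)).
General solution: K_1X_1 + K_2X_2.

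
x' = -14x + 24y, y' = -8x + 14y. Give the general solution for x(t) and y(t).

x(t) = 2C_1e^(-2t) - 3C_2e^(2t), y(t) = C_1e^(-2t) - 2C_2e^(2t)

Coefficient matrix A = [[-14, 24], [-8, 14]].
Characteristic polynomial det(A - λI) = λ^2 - 4 = 0.
Eigenvalues λ = -2, 2.
For λ=-2: (A-λI) row 1 is [-12, 24], so an eigenvector is (2, 1).
For λ=2: (A-λI) row 1 is [-16, 24], so an eigenvector is (-3, -2).
General solution: C_1e^(-2t)(2,1) + C_2e^(2t)(-3,-2).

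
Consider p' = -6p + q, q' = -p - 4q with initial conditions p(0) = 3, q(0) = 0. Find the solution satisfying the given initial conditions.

Coefficient matrix A = [[-6, 1], [-1, -4]].
Characteristic polynomial det(A - λI) = λ^2 + 10λ + 25 = 0.
Single eigenvalue λ = -5 with algebraic multiplicity 2.
Eigenvector v = (1,1); generalized eigenvector w with (A-λI)w=v is (-1,0).
General solution: e^(-5t)[C_1·v + C_2·(t·v + w)].
Applying p(0)=3, q(0)=0 gives C_1=0, C_2=-3.

p(t) = -3te^(-5t) + 3e^(-5t), q(t) = -3te^(-5t)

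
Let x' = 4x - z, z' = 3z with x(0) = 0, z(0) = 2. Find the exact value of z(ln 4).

A = [[4,-1],[0,3]]; eigenvalues λ = 3, 4.
Eigenvectors: (-1,-1) for λ=3, (1,0) for λ=4.
From the initial condition, c_1 = -2, c_2 = -2.
z(ln 4) = (-2)(4^3)(-1) + (-2)(4^4)(0) = 128.

128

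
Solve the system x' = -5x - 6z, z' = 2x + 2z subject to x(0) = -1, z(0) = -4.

x(t) = 27e^(-t) - 28e^(-2t), z(t) = -18e^(-t) + 14e^(-2t)

Coefficient matrix A = [[-5, -6], [2, 2]].
Characteristic polynomial det(A - λI) = λ^2 + 3λ + 2 = 0.
Eigenvalues λ = -1, -2.
For λ=-1: (A-λI) row 1 is [-4, -6], so an eigenvector is (-3, 2).
For λ=-2: (A-λI) row 1 is [-3, -6], so an eigenvector is (2, -1).
General solution: c_1e^(-t)(-3,2) + c_2e^(-2t)(2,-1).
Applying x(0)=-1, z(0)=-4 gives c_1=-9, c_2=-14.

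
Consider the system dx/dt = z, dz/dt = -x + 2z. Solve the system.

Coefficient matrix A = [[0, 1], [-1, 2]].
Characteristic polynomial det(A - λI) = λ^2 - 2λ + 1 = 0.
Single eigenvalue λ = 1 with algebraic multiplicity 2.
Eigenvector v = (-1,-1); generalized eigenvector w with (A-λI)w=v is (-2,-3).
General solution: e^(t)[c_1·v + c_2·(t·v + w)].

x(t) = -c_1e^(t) - c_2te^(t) - 2c_2e^(t), z(t) = -c_1e^(t) - c_2te^(t) - 3c_2e^(t)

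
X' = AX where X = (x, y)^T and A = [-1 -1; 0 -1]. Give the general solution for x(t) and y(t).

x(t) = -c_1e^(-t) - c_2te^(-t) + c_2e^(-t), y(t) = c_2e^(-t)

Coefficient matrix A = [[-1, -1], [0, -1]].
Characteristic polynomial det(A - λI) = λ^2 + 2λ + 1 = 0.
Single eigenvalue λ = -1 with algebraic multiplicity 2.
Eigenvector v = (-1,0); generalized eigenvector w with (A-λI)w=v is (1,1).
General solution: e^(-t)[c_1·v + c_2·(t·v + w)].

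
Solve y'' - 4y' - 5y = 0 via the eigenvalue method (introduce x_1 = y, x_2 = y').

y(t) = c_1e^(5t) + c_2e^(-t)

Let x_1 = y, x_2 = y'. Then x_1' = x_2 and x_2' = 5x_1 + 4x_2.
A = [[0,1],[5,4]]; det(A-λI) = λ^2 - 4λ - 5.
Eigenvalues λ = 5, -1 with eigenvectors (1,5), (1,-1).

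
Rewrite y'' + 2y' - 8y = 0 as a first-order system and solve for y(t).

Let x_1 = y, x_2 = y'. Then x_1' = x_2 and x_2' = 8x_1 - 2x_2.
A = [[0,1],[8,-2]]; det(A-λI) = λ^2 + 2λ - 8.
Eigenvalues λ = -4, 2 with eigenvectors (1,-4), (1,2).

y(t) = C_1e^(-4t) + C_2e^(2t)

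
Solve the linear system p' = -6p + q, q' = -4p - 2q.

Coefficient matrix A = [[-6, 1], [-4, -2]].
Characteristic polynomial det(A - λI) = λ^2 + 8λ + 16 = 0.
Single eigenvalue λ = -4 with algebraic multiplicity 2.
Eigenvector v = (-1,-2); generalized eigenvector w with (A-λI)w=v is (2,3).
General solution: e^(-4t)[K_1·v + K_2·(t·v + w)].

p(t) = -K_1e^(-4t) - K_2te^(-4t) + 2K_2e^(-4t), q(t) = -2K_1e^(-4t) - 2K_2te^(-4t) + 3K_2e^(-4t)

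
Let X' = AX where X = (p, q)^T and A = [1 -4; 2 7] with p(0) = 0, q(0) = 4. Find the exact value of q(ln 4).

7936

A = [[1,-4],[2,7]]; eigenvalues λ = 5, 3.
Eigenvectors: (-1,1) for λ=5, (-2,1) for λ=3.
From the initial condition, c_1 = 8, c_2 = -4.
q(ln 4) = (8)(4^5)(1) + (-4)(4^3)(1) = 7936.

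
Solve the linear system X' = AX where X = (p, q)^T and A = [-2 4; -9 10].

p(t) = 2c_1e^(4t) + 2c_2te^(4t) + c_2e^(4t), q(t) = 3c_1e^(4t) + 3c_2te^(4t) + 2c_2e^(4t)

Coefficient matrix A = [[-2, 4], [-9, 10]].
Characteristic polynomial det(A - λI) = λ^2 - 8λ + 16 = 0.
Single eigenvalue λ = 4 with algebraic multiplicity 2.
Eigenvector v = (2,3); generalized eigenvector w with (A-λI)w=v is (1,2).
General solution: e^(4t)[c_1·v + c_2·(t·v + w)].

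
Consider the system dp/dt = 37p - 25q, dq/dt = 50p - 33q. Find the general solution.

p(t) = -2C_1e^(2t)sin(5t) - C_1e^(2t)cos(5t) - C_2e^(2t)sin(5t) + 2C_2e^(2t)cos(5t), q(t) = -3C_1e^(2t)sin(5t) - C_1e^(2t)cos(5t) - C_2e^(2t)sin(5t) + 3C_2e^(2t)cos(5t)

Coefficient matrix A = [[37, -25], [50, -33]].
Characteristic polynomial det(A - λI) = λ^2 - 4λ + 29 = 0.
Eigenvalues λ = 2 ± 5i (complex conjugate pair).
For λ=2+5i: an eigenvector is (-1,-1) - i(-2,-3) = (-1 + 2i, -1 + 3i).
A real fundamental pair from Re and Im of e^((2+5i)t)v: X_1 = e^(2t)(cos(5t)·(-1,-1) + sin(5t)·(-2,-3)), X_2 = e^(2t)(sin(5t)·(-1,-1) - cos(5t)·(-2,-3)).
General solution: C_1X_1 + C_2X_2.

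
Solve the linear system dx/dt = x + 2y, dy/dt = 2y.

Coefficient matrix A = [[1, 2], [0, 2]].
Characteristic polynomial det(A - λI) = λ^2 - 3λ + 2 = 0.
Eigenvalues λ = 2, 1.
For λ=2: (A-λI) row 1 is [-1, 2], so an eigenvector is (2, 1).
For λ=1: (A-λI) row 1 is [0, 2], so an eigenvector is (1, 0).
General solution: C_1e^(2t)(2,1) + C_2e^(t)(1,0).

x(t) = 2C_1e^(2t) + C_2e^(t), y(t) = C_1e^(2t)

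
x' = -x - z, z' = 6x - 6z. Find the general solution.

Coefficient matrix A = [[-1, -1], [6, -6]].
Characteristic polynomial det(A - λI) = λ^2 + 7λ + 12 = 0.
Eigenvalues λ = -3, -4.
For λ=-3: (A-λI) row 1 is [2, -1], so an eigenvector is (1, 2).
For λ=-4: (A-λI) row 1 is [3, -1], so an eigenvector is (-1, -3).
General solution: c_1e^(-3t)(1,2) + c_2e^(-4t)(-1,-3).

x(t) = c_1e^(-3t) - c_2e^(-4t), z(t) = 2c_1e^(-3t) - 3c_2e^(-4t)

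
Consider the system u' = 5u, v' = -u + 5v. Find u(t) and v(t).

Coefficient matrix A = [[5, 0], [-1, 5]].
Characteristic polynomial det(A - λI) = λ^2 - 10λ + 25 = 0.
Single eigenvalue λ = 5 with algebraic multiplicity 2.
Eigenvector v = (0,-1); generalized eigenvector w with (A-λI)w=v is (1,0).
General solution: e^(5t)[c_1·v + c_2·(t·v + w)].

u(t) = c_2e^(5t), v(t) = -c_1e^(5t) - c_2te^(5t)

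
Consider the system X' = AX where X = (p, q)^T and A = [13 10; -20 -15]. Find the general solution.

Coefficient matrix A = [[13, 10], [-20, -15]].
Characteristic polynomial det(A - λI) = λ^2 + 2λ + 5 = 0.
Eigenvalues λ = -1 ± 2i (complex conjugate pair).
For λ=-1+2i: an eigenvector is (1,-1) - i(2,-3) = (1 - 2i, -1 + 3i).
A real fundamental pair from Re and Im of e^((-1+2i)t)v: X_1 = e^(-t)(cos(2t)·(1,-1) + sin(2t)·(2,-3)), X_2 = e^(-t)(sin(2t)·(1,-1) - cos(2t)·(2,-3)).
General solution: K_1X_1 + K_2X_2.

p(t) = 2K_1e^(-t)sin(2t) + K_1e^(-t)cos(2t) + K_2e^(-t)sin(2t) - 2K_2e^(-t)cos(2t), q(t) = -3K_1e^(-t)sin(2t) - K_1e^(-t)cos(2t) - K_2e^(-t)sin(2t) + 3K_2e^(-t)cos(2t)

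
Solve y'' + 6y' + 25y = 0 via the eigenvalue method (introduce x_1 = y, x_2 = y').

y(t) = K_1e^(-3t)cos(4t) + K_2e^(-3t)sin(4t)

Let x_1 = y, x_2 = y'. Then x_1' = x_2 and x_2' = -25x_1 - 6x_2.
A = [[0,1],[-25,-6]]; det(A-λI) = λ^2 + 6λ + 25.
Eigenvalues λ = -3 ± 4i.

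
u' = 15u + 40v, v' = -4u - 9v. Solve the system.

Coefficient matrix A = [[15, 40], [-4, -9]].
Characteristic polynomial det(A - λI) = λ^2 - 6λ + 25 = 0.
Eigenvalues λ = 3 ± 4i (complex conjugate pair).
For λ=3+4i: an eigenvector is (-3,1) - i(1,0) = (-3 - i, 1).
A real fundamental pair from Re and Im of e^((3+4i)t)v: X_1 = e^(3t)(cos(4t)·(-3,1) + sin(4t)·(1,0)), X_2 = e^(3t)(sin(4t)·(-3,1) - cos(4t)·(1,0)).
General solution: K_1X_1 + K_2X_2.

u(t) = K_1e^(3t)sin(4t) - 3K_1e^(3t)cos(4t) - 3K_2e^(3t)sin(4t) - K_2e^(3t)cos(4t), v(t) = K_1e^(3t)cos(4t) + K_2e^(3t)sin(4t)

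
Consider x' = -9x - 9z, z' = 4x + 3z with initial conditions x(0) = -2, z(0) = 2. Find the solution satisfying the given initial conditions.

Coefficient matrix A = [[-9, -9], [4, 3]].
Characteristic polynomial det(A - λI) = λ^2 + 6λ + 9 = 0.
Single eigenvalue λ = -3 with algebraic multiplicity 2.
Eigenvector v = (3,-2); generalized eigenvector w with (A-λI)w=v is (1,-1).
General solution: e^(-3t)[c_1·v + c_2·(t·v + w)].
Applying x(0)=-2, z(0)=2 gives c_1=0, c_2=-2.

x(t) = -6te^(-3t) - 2e^(-3t), z(t) = 4te^(-3t) + 2e^(-3t)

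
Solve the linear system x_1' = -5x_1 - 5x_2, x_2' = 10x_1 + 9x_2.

Coefficient matrix A = [[-5, -5], [10, 9]].
Characteristic polynomial det(A - λI) = λ^2 - 4λ + 5 = 0.
Eigenvalues λ = 2 ± i (complex conjugate pair).
For λ=2+i: an eigenvector is (-2,3) - i(-1,1) = (-2 + i, 3 - i).
A real fundamental pair from Re and Im of e^((2+i)t)v: X_1 = e^(2t)(cos(t)·(-2,3) + sin(t)·(-1,1)), X_2 = e^(2t)(sin(t)·(-2,3) - cos(t)·(-1,1)).
General solution: C_1X_1 + C_2X_2.

x_1(t) = -C_1e^(2t)sin(t) - 2C_1e^(2t)cos(t) - 2C_2e^(2t)sin(t) + C_2e^(2t)cos(t), x_2(t) = C_1e^(2t)sin(t) + 3C_1e^(2t)cos(t) + 3C_2e^(2t)sin(t) - C_2e^(2t)cos(t)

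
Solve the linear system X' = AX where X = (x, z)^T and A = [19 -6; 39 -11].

x(t) = -c_1e^(4t)sin(3t) + c_1e^(4t)cos(3t) + c_2e^(4t)sin(3t) + c_2e^(4t)cos(3t), z(t) = -2c_1e^(4t)sin(3t) + 3c_1e^(4t)cos(3t) + 3c_2e^(4t)sin(3t) + 2c_2e^(4t)cos(3t)

Coefficient matrix A = [[19, -6], [39, -11]].
Characteristic polynomial det(A - λI) = λ^2 - 8λ + 25 = 0.
Eigenvalues λ = 4 ± 3i (complex conjugate pair).
For λ=4+3i: an eigenvector is (1,3) - i(-1,-2) = (1 + i, 3 + 2i).
A real fundamental pair from Re and Im of e^((4+3i)t)v: X_1 = e^(4t)(cos(3t)·(1,3) + sin(3t)·(-1,-2)), X_2 = e^(4t)(sin(3t)·(1,3) - cos(3t)·(-1,-2)).
General solution: c_1X_1 + c_2X_2.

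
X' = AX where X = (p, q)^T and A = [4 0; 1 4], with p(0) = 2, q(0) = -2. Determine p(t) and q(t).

p(t) = 2e^(4t), q(t) = 2te^(4t) - 2e^(4t)

Coefficient matrix A = [[4, 0], [1, 4]].
Characteristic polynomial det(A - λI) = λ^2 - 8λ + 16 = 0.
Single eigenvalue λ = 4 with algebraic multiplicity 2.
Eigenvector v = (0,1); generalized eigenvector w with (A-λI)w=v is (1,-3).
General solution: e^(4t)[K_1·v + K_2·(t·v + w)].
Applying p(0)=2, q(0)=-2 gives K_1=4, K_2=2.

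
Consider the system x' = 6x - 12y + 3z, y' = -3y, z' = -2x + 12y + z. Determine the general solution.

x(t) = 3c_1e^(4t) + 2c_2e^(-3t) - c_3e^(3t), y(t) = c_2e^(-3t), z(t) = -2c_1e^(4t) - 2c_2e^(-3t) + c_3e^(3t)

Coefficient matrix A = [[6, -12, 3], [0, -3, 0], [-2, 12, 1]].
det(A - λI) = 0 gives eigenvalues λ = 4, -3, 3.
For λ=4: eigenvector (3,0,-2).
For λ=-3: eigenvector (2,1,-2).
For λ=3: eigenvector (-1,0,1).
General solution: c_1e^(4t)(3,0,-2) + c_2e^(-3t)(2,1,-2) + c_3e^(3t)(-1,0,1).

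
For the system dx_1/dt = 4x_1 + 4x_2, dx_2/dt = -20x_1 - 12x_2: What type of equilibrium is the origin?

A = [[4,4],[-20,-12]]; det(A-λI) = λ^2 + 8λ + 32.
λ = -4 ± 4i: negative real part.

stable spiral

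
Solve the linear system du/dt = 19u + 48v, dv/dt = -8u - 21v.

u(t) = 3c_1e^(3t) - 2c_2e^(-5t), v(t) = -c_1e^(3t) + c_2e^(-5t)

Coefficient matrix A = [[19, 48], [-8, -21]].
Characteristic polynomial det(A - λI) = λ^2 + 2λ - 15 = 0.
Eigenvalues λ = 3, -5.
For λ=3: (A-λI) row 1 is [16, 48], so an eigenvector is (3, -1).
For λ=-5: (A-λI) row 1 is [24, 48], so an eigenvector is (-2, 1).
General solution: c_1e^(3t)(3,-1) + c_2e^(-5t)(-2,1).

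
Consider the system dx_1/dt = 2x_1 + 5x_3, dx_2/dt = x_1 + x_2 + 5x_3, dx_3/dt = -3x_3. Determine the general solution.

Coefficient matrix A = [[2, 0, 5], [1, 1, 5], [0, 0, -3]].
det(A - λI) = 0 gives eigenvalues λ = 2, 1, -3.
For λ=2: eigenvector (1,1,0).
For λ=1: eigenvector (0,1,0).
For λ=-3: eigenvector (-1,-1,1).
General solution: C_1e^(2t)(1,1,0) + C_2e^(t)(0,1,0) + C_3e^(-3t)(-1,-1,1).

x_1(t) = C_1e^(2t) - C_3e^(-3t), x_2(t) = C_1e^(2t) + C_2e^(t) - C_3e^(-3t), x_3(t) = C_3e^(-3t)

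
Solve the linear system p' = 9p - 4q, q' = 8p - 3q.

Coefficient matrix A = [[9, -4], [8, -3]].
Characteristic polynomial det(A - λI) = λ^2 - 6λ + 5 = 0.
Eigenvalues λ = 1, 5.
For λ=1: (A-λI) row 1 is [8, -4], so an eigenvector is (1, 2).
For λ=5: (A-λI) row 1 is [4, -4], so an eigenvector is (1, 1).
General solution: c_1e^(t)(1,2) + c_2e^(5t)(1,1).

p(t) = c_1e^(t) + c_2e^(5t), q(t) = 2c_1e^(t) + c_2e^(5t)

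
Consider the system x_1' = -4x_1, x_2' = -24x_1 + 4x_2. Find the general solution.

Coefficient matrix A = [[-4, 0], [-24, 4]].
Characteristic polynomial det(A - λI) = λ^2 - 16 = 0.
Eigenvalues λ = 4, -4.
For λ=4: (A-λI) row 1 is [-8, 0], so an eigenvector is (0, -1).
For λ=-4: (A-λI) row 2 is [-24, 8], so an eigenvector is (1, 3).
General solution: c_1e^(4t)(0,-1) + c_2e^(-4t)(1,3).

x_1(t) = c_2e^(-4t), x_2(t) = -c_1e^(4t) + 3c_2e^(-4t)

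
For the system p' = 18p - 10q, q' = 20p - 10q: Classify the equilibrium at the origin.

A = [[18,-10],[20,-10]]; det(A-λI) = λ^2 - 8λ + 20.
λ = 4 ± 2i: positive real part.

unstable spiral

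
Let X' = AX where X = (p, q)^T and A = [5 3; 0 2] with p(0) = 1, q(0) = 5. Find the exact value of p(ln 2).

172

A = [[5,3],[0,2]]; eigenvalues λ = 5, 2.
Eigenvectors: (-1,0) for λ=5, (-1,1) for λ=2.
From the initial condition, c_1 = -6, c_2 = 5.
p(ln 2) = (-6)(2^5)(-1) + (5)(2^2)(-1) = 172.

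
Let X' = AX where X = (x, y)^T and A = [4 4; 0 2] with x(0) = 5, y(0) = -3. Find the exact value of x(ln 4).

-160

A = [[4,4],[0,2]]; eigenvalues λ = 2, 4.
Eigenvectors: (-2,1) for λ=2, (-1,0) for λ=4.
From the initial condition, c_1 = -3, c_2 = 1.
x(ln 4) = (-3)(4^2)(-2) + (1)(4^4)(-1) = -160.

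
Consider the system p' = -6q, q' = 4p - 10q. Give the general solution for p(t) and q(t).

Coefficient matrix A = [[0, -6], [4, -10]].
Characteristic polynomial det(A - λI) = λ^2 + 10λ + 24 = 0.
Eigenvalues λ = -4, -6.
For λ=-4: (A-λI) row 1 is [4, -6], so an eigenvector is (-3, -2).
For λ=-6: (A-λI) row 1 is [6, -6], so an eigenvector is (-1, -1).
General solution: c_1e^(-4t)(-3,-2) + c_2e^(-6t)(-1,-1).

p(t) = -3c_1e^(-4t) - c_2e^(-6t), q(t) = -2c_1e^(-4t) - c_2e^(-6t)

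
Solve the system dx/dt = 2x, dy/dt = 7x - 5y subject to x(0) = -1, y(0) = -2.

Coefficient matrix A = [[2, 0], [7, -5]].
Characteristic polynomial det(A - λI) = λ^2 + 3λ - 10 = 0.
Eigenvalues λ = 2, -5.
For λ=2: (A-λI) row 2 is [7, -7], so an eigenvector is (1, 1).
For λ=-5: (A-λI) row 1 is [7, 0], so an eigenvector is (0, -1).
General solution: c_1e^(2t)(1,1) + c_2e^(-5t)(0,-1).
Applying x(0)=-1, y(0)=-2 gives c_1=-1, c_2=1.

x(t) = -e^(2t), y(t) = -e^(2t) - e^(-5t)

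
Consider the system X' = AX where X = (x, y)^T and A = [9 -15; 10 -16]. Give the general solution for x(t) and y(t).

x(t) = c_1e^(-6t) - 3c_2e^(-t), y(t) = c_1e^(-6t) - 2c_2e^(-t)

Coefficient matrix A = [[9, -15], [10, -16]].
Characteristic polynomial det(A - λI) = λ^2 + 7λ + 6 = 0.
Eigenvalues λ = -6, -1.
For λ=-6: (A-λI) row 1 is [15, -15], so an eigenvector is (1, 1).
For λ=-1: (A-λI) row 1 is [10, -15], so an eigenvector is (-3, -2).
General solution: c_1e^(-6t)(1,1) + c_2e^(-t)(-3,-2).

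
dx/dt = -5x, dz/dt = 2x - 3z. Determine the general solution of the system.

x(t) = -c_1e^(-5t), z(t) = c_1e^(-5t) + c_2e^(-3t)

Coefficient matrix A = [[-5, 0], [2, -3]].
Characteristic polynomial det(A - λI) = λ^2 + 8λ + 15 = 0.
Eigenvalues λ = -5, -3.
For λ=-5: (A-λI) row 2 is [2, 2], so an eigenvector is (-1, 1).
For λ=-3: (A-λI) row 1 is [-2, 0], so an eigenvector is (0, 1).
General solution: c_1e^(-5t)(-1,1) + c_2e^(-3t)(0,1).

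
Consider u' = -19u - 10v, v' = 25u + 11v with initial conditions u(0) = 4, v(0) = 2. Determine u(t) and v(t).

u(t) = -16e^(-4t)sin(5t) + 4e^(-4t)cos(5t), v(t) = 26e^(-4t)sin(5t) + 2e^(-4t)cos(5t)

Coefficient matrix A = [[-19, -10], [25, 11]].
Characteristic polynomial det(A - λI) = λ^2 + 8λ + 41 = 0.
Eigenvalues λ = -4 ± 5i (complex conjugate pair).
For λ=-4+5i: an eigenvector is (-1,2) - i(-1,1) = (-1 + i, 2 - i).
A real fundamental pair from Re and Im of e^((-4+5i)t)v: X_1 = e^(-4t)(cos(5t)·(-1,2) + sin(5t)·(-1,1)), X_2 = e^(-4t)(sin(5t)·(-1,2) - cos(5t)·(-1,1)).
General solution: K_1X_1 + K_2X_2.
Applying u(0)=4, v(0)=2 gives K_1=6, K_2=10.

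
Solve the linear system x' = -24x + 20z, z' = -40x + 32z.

x(t) = C_1e^(4t)sin(4t) + 2C_1e^(4t)cos(4t) + 2C_2e^(4t)sin(4t) - C_2e^(4t)cos(4t), z(t) = C_1e^(4t)sin(4t) + 3C_1e^(4t)cos(4t) + 3C_2e^(4t)sin(4t) - C_2e^(4t)cos(4t)

Coefficient matrix A = [[-24, 20], [-40, 32]].
Characteristic polynomial det(A - λI) = λ^2 - 8λ + 32 = 0.
Eigenvalues λ = 4 ± 4i (complex conjugate pair).
For λ=4+4i: an eigenvector is (2,3) - i(1,1) = (2 - i, 3 - i).
A real fundamental pair from Re and Im of e^((4+4i)t)v: X_1 = e^(4t)(cos(4t)·(2,3) + sin(4t)·(1,1)), X_2 = e^(4t)(sin(4t)·(2,3) - cos(4t)·(1,1)).
General solution: C_1X_1 + C_2X_2.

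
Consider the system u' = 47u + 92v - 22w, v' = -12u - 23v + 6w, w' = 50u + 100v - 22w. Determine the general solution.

u(t) = -2C_1e^(t) + C_2e^(3t) + 6C_3e^(-2t), v(t) = C_1e^(t) - 2C_3e^(-2t), w(t) = 2C_2e^(3t) + 5C_3e^(-2t)

Coefficient matrix A = [[47, 92, -22], [-12, -23, 6], [50, 100, -22]].
det(A - λI) = 0 gives eigenvalues λ = 1, 3, -2.
For λ=1: eigenvector (-2,1,0).
For λ=3: eigenvector (1,0,2).
For λ=-2: eigenvector (6,-2,5).
General solution: C_1e^(t)(-2,1,0) + C_2e^(3t)(1,0,2) + C_3e^(-2t)(6,-2,5).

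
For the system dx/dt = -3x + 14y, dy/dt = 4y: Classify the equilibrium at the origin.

A = [[-3,14],[0,4]]; det(A-λI) = λ^2 - λ - 12.
λ = -3, 4: opposite signs.

saddle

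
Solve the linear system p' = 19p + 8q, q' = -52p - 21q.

Coefficient matrix A = [[19, 8], [-52, -21]].
Characteristic polynomial det(A - λI) = λ^2 + 2λ + 17 = 0.
Eigenvalues λ = -1 ± 4i (complex conjugate pair).
For λ=-1+4i: an eigenvector is (1,-3) - i(-1,2) = (1 + i, -3 - 2i).
A real fundamental pair from Re and Im of e^((-1+4i)t)v: X_1 = e^(-t)(cos(4t)·(1,-3) + sin(4t)·(-1,2)), X_2 = e^(-t)(sin(4t)·(1,-3) - cos(4t)·(-1,2)).
General solution: K_1X_1 + K_2X_2.

p(t) = -K_1e^(-t)sin(4t) + K_1e^(-t)cos(4t) + K_2e^(-t)sin(4t) + K_2e^(-t)cos(4t), q(t) = 2K_1e^(-t)sin(4t) - 3K_1e^(-t)cos(4t) - 3K_2e^(-t)sin(4t) - 2K_2e^(-t)cos(4t)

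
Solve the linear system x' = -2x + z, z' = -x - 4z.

x(t) = -K_1e^(-3t) - K_2te^(-3t) - K_2e^(-3t), z(t) = K_1e^(-3t) + K_2te^(-3t)

Coefficient matrix A = [[-2, 1], [-1, -4]].
Characteristic polynomial det(A - λI) = λ^2 + 6λ + 9 = 0.
Single eigenvalue λ = -3 with algebraic multiplicity 2.
Eigenvector v = (-1,1); generalized eigenvector w with (A-λI)w=v is (-1,0).
General solution: e^(-3t)[K_1·v + K_2·(t·v + w)].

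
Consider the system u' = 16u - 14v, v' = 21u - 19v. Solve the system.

Coefficient matrix A = [[16, -14], [21, -19]].
Characteristic polynomial det(A - λI) = λ^2 + 3λ - 10 = 0.
Eigenvalues λ = 2, -5.
For λ=2: (A-λI) row 1 is [14, -14], so an eigenvector is (1, 1).
For λ=-5: (A-λI) row 1 is [21, -14], so an eigenvector is (-2, -3).
General solution: K_1e^(2t)(1,1) + K_2e^(-5t)(-2,-3).

u(t) = K_1e^(2t) - 2K_2e^(-5t), v(t) = K_1e^(2t) - 3K_2e^(-5t)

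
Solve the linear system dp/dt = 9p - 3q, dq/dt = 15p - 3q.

p(t) = c_1e^(3t)sin(3t) - c_2e^(3t)cos(3t), q(t) = 2c_1e^(3t)sin(3t) - c_1e^(3t)cos(3t) - c_2e^(3t)sin(3t) - 2c_2e^(3t)cos(3t)

Coefficient matrix A = [[9, -3], [15, -3]].
Characteristic polynomial det(A - λI) = λ^2 - 6λ + 18 = 0.
Eigenvalues λ = 3 ± 3i (complex conjugate pair).
For λ=3+3i: an eigenvector is (0,-1) - i(1,2) = (0 - i, -1 - 2i).
A real fundamental pair from Re and Im of e^((3+3i)t)v: X_1 = e^(3t)(cos(3t)·(0,-1) + sin(3t)·(1,2)), X_2 = e^(3t)(sin(3t)·(0,-1) - cos(3t)·(1,2)).
General solution: c_1X_1 + c_2X_2.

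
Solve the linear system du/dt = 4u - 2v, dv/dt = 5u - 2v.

Coefficient matrix A = [[4, -2], [5, -2]].
Characteristic polynomial det(A - λI) = λ^2 - 2λ + 2 = 0.
Eigenvalues λ = 1 ± i (complex conjugate pair).
For λ=1+i: an eigenvector is (1,1) - i(1,2) = (1 - i, 1 - 2i).
A real fundamental pair from Re and Im of e^((1+i)t)v: X_1 = e^(t)(cos(t)·(1,1) + sin(t)·(1,2)), X_2 = e^(t)(sin(t)·(1,1) - cos(t)·(1,2)).
General solution: K_1X_1 + K_2X_2.

u(t) = K_1e^(t)sin(t) + K_1e^(t)cos(t) + K_2e^(t)sin(t) - K_2e^(t)cos(t), v(t) = 2K_1e^(t)sin(t) + K_1e^(t)cos(t) + K_2e^(t)sin(t) - 2K_2e^(t)cos(t)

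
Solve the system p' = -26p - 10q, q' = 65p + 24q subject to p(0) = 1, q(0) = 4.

Coefficient matrix A = [[-26, -10], [65, 24]].
Characteristic polynomial det(A - λI) = λ^2 + 2λ + 26 = 0.
Eigenvalues λ = -1 ± 5i (complex conjugate pair).
For λ=-1+5i: an eigenvector is (1,-2) - i(-1,3) = (1 + i, -2 - 3i).
A real fundamental pair from Re and Im of e^((-1+5i)t)v: X_1 = e^(-t)(cos(5t)·(1,-2) + sin(5t)·(-1,3)), X_2 = e^(-t)(sin(5t)·(1,-2) - cos(5t)·(-1,3)).
General solution: c_1X_1 + c_2X_2.
Applying p(0)=1, q(0)=4 gives c_1=7, c_2=-6.

p(t) = -13e^(-t)sin(5t) + e^(-t)cos(5t), q(t) = 33e^(-t)sin(5t) + 4e^(-t)cos(5t)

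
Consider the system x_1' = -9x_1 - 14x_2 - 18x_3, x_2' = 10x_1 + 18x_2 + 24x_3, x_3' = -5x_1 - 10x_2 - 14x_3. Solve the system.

x_1(t) = -c_1e^(t) - 2c_2e^(-2t) + 2c_3e^(-4t), x_2(t) = 2c_1e^(t) + c_2e^(-2t) - 2c_3e^(-4t), x_3(t) = -c_1e^(t) + c_3e^(-4t)

Coefficient matrix A = [[-9, -14, -18], [10, 18, 24], [-5, -10, -14]].
det(A - λI) = 0 gives eigenvalues λ = 1, -2, -4.
For λ=1: eigenvector (-1,2,-1).
For λ=-2: eigenvector (-2,1,0).
For λ=-4: eigenvector (2,-2,1).
General solution: c_1e^(t)(-1,2,-1) + c_2e^(-2t)(-2,1,0) + c_3e^(-4t)(2,-2,1).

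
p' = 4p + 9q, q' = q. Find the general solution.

p(t) = -3K_1e^(t) - K_2e^(4t), q(t) = K_1e^(t)

Coefficient matrix A = [[4, 9], [0, 1]].
Characteristic polynomial det(A - λI) = λ^2 - 5λ + 4 = 0.
Eigenvalues λ = 1, 4.
For λ=1: (A-λI) row 1 is [3, 9], so an eigenvector is (-3, 1).
For λ=4: (A-λI) row 1 is [0, 9], so an eigenvector is (-1, 0).
General solution: K_1e^(t)(-3,1) + K_2e^(4t)(-1,0).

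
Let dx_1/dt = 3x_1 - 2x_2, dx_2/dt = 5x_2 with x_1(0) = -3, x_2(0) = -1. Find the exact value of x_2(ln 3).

A = [[3,-2],[0,5]]; eigenvalues λ = 5, 3.
Eigenvectors: (1,-1) for λ=5, (-1,0) for λ=3.
From the initial condition, c_1 = 1, c_2 = 4.
x_2(ln 3) = (1)(3^5)(-1) + (4)(3^3)(0) = -243.

-243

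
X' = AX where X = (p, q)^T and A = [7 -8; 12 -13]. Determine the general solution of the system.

p(t) = -2K_1e^(-5t) - K_2e^(-t), q(t) = -3K_1e^(-5t) - K_2e^(-t)

Coefficient matrix A = [[7, -8], [12, -13]].
Characteristic polynomial det(A - λI) = λ^2 + 6λ + 5 = 0.
Eigenvalues λ = -5, -1.
For λ=-5: (A-λI) row 1 is [12, -8], so an eigenvector is (-2, -3).
For λ=-1: (A-λI) row 1 is [8, -8], so an eigenvector is (-1, -1).
General solution: K_1e^(-5t)(-2,-3) + K_2e^(-t)(-1,-1).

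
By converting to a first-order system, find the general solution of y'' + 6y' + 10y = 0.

Let x_1 = y, x_2 = y'. Then x_1' = x_2 and x_2' = -10x_1 - 6x_2.
A = [[0,1],[-10,-6]]; det(A-λI) = λ^2 + 6λ + 10.
Eigenvalues λ = -3 ± i.

y(t) = c_1e^(-3t)cos(t) + c_2e^(-3t)sin(t)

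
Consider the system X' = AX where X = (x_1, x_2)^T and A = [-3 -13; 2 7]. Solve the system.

Coefficient matrix A = [[-3, -13], [2, 7]].
Characteristic polynomial det(A - λI) = λ^2 - 4λ + 5 = 0.
Eigenvalues λ = 2 ± i (complex conjugate pair).
For λ=2+i: an eigenvector is (-3,1) - i(2,-1) = (-3 - 2i, 1 + i).
A real fundamental pair from Re and Im of e^((2+i)t)v: X_1 = e^(2t)(cos(t)·(-3,1) + sin(t)·(2,-1)), X_2 = e^(2t)(sin(t)·(-3,1) - cos(t)·(2,-1)).
General solution: c_1X_1 + c_2X_2.

x_1(t) = 2c_1e^(2t)sin(t) - 3c_1e^(2t)cos(t) - 3c_2e^(2t)sin(t) - 2c_2e^(2t)cos(t), x_2(t) = -c_1e^(2t)sin(t) + c_1e^(2t)cos(t) + c_2e^(2t)sin(t) + c_2e^(2t)cos(t)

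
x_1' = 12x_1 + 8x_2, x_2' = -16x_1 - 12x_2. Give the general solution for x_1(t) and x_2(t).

Coefficient matrix A = [[12, 8], [-16, -12]].
Characteristic polynomial det(A - λI) = λ^2 - 16 = 0.
Eigenvalues λ = -4, 4.
For λ=-4: (A-λI) row 1 is [16, 8], so an eigenvector is (-1, 2).
For λ=4: (A-λI) row 1 is [8, 8], so an eigenvector is (1, -1).
General solution: c_1e^(-4t)(-1,2) + c_2e^(4t)(1,-1).

x_1(t) = -c_1e^(-4t) + c_2e^(4t), x_2(t) = 2c_1e^(-4t) - c_2e^(4t)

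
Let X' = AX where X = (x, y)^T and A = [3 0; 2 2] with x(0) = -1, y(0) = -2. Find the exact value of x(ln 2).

-8

A = [[3,0],[2,2]]; eigenvalues λ = 3, 2.
Eigenvectors: (1,2) for λ=3, (0,-1) for λ=2.
From the initial condition, c_1 = -1, c_2 = 0.
x(ln 2) = (-1)(2^3)(1) + (0)(2^2)(0) = -8.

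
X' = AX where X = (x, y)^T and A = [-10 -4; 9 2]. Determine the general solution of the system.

Coefficient matrix A = [[-10, -4], [9, 2]].
Characteristic polynomial det(A - λI) = λ^2 + 8λ + 16 = 0.
Single eigenvalue λ = -4 with algebraic multiplicity 2.
Eigenvector v = (-2,3); generalized eigenvector w with (A-λI)w=v is (-1,2).
General solution: e^(-4t)[K_1·v + K_2·(t·v + w)].

x(t) = -2K_1e^(-4t) - 2K_2te^(-4t) - K_2e^(-4t), y(t) = 3K_1e^(-4t) + 3K_2te^(-4t) + 2K_2e^(-4t)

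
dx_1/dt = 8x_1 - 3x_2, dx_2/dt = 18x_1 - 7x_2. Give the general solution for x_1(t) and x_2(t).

Coefficient matrix A = [[8, -3], [18, -7]].
Characteristic polynomial det(A - λI) = λ^2 - λ - 2 = 0.
Eigenvalues λ = -1, 2.
For λ=-1: (A-λI) row 1 is [9, -3], so an eigenvector is (1, 3).
For λ=2: (A-λI) row 1 is [6, -3], so an eigenvector is (1, 2).
General solution: c_1e^(-t)(1,3) + c_2e^(2t)(1,2).

x_1(t) = c_1e^(-t) + c_2e^(2t), x_2(t) = 3c_1e^(-t) + 2c_2e^(2t)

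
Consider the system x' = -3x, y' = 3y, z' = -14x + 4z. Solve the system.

x(t) = K_1e^(-3t), y(t) = K_2e^(3t), z(t) = 2K_1e^(-3t) + K_3e^(4t)

Coefficient matrix A = [[-3, 0, 0], [0, 3, 0], [-14, 0, 4]].
det(A - λI) = 0 gives eigenvalues λ = -3, 3, 4.
For λ=-3: eigenvector (1,0,2).
For λ=3: eigenvector (0,1,0).
For λ=4: eigenvector (0,0,1).
General solution: K_1e^(-3t)(1,0,2) + K_2e^(3t)(0,1,0) + K_3e^(4t)(0,0,1).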